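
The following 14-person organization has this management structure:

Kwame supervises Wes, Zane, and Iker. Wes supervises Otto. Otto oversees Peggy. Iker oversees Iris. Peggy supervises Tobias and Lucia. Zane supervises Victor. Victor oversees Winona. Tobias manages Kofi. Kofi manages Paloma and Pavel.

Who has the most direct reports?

Kwame

Direct-report counts: Kwame has 3; Zane has 1; Victor has 1; Iker has 1; Wes has 1; Otto has 1; Peggy has 2; Tobias has 1; Kofi has 2. The largest is 3, held by Kwame.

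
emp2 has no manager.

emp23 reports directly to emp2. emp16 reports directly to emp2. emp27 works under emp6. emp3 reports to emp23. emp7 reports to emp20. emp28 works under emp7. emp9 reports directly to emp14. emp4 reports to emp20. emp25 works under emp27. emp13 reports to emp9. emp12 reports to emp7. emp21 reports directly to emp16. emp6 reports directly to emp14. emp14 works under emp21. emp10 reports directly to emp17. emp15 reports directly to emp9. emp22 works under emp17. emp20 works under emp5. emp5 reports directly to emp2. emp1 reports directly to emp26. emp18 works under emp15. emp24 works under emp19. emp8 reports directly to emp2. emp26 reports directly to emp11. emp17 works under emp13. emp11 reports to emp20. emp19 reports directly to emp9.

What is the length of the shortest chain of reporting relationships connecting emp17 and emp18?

emp17 is 2 levels below emp9, and emp18 is 2 levels below emp9 (their lowest common manager). The shortest path runs up from emp17 to emp9 and back down to emp18: 2 + 2 = 4 links.

4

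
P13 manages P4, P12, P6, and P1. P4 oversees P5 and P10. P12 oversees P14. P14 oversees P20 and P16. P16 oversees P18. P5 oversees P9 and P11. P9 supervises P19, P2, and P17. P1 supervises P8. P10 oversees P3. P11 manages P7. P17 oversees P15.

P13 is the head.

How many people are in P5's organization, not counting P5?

7

P5 directly manages P9, P11. Under P9: P19, P17, P15, P2 (4). Under P11: P7 (1). So P5's organization is 2 direct reports plus everyone under them: 5 + 2 = 7.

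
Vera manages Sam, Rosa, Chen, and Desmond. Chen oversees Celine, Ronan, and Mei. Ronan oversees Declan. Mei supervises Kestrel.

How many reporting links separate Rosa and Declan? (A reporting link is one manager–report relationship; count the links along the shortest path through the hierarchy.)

Rosa is 1 level below Vera, and Declan is 3 levels below Vera (their lowest common manager). The shortest path runs up from Rosa to Vera and back down to Declan: 1 + 3 = 4 links.

4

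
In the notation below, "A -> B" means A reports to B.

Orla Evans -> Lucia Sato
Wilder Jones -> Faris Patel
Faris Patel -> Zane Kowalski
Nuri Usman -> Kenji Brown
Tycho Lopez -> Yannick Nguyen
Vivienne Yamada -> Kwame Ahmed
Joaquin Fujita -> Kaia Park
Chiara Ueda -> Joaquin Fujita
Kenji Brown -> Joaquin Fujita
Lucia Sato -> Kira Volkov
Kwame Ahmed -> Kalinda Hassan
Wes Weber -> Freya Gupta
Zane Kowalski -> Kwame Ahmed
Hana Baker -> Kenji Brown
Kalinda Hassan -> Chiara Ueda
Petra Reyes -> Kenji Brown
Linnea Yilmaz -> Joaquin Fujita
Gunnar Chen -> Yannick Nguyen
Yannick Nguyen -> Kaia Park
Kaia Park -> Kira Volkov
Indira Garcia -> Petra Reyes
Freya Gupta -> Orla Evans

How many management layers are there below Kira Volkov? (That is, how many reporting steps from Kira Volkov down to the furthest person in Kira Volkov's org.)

The longest chain under Kira Volkov runs Kira Volkov → Kaia Park → Joaquin Fujita → Chiara Ueda → Kalinda Hassan → Kwame Ahmed → Zane Kowalski → Faris Patel → Wilder Jones, which is 8 levels below Kira Volkov.

8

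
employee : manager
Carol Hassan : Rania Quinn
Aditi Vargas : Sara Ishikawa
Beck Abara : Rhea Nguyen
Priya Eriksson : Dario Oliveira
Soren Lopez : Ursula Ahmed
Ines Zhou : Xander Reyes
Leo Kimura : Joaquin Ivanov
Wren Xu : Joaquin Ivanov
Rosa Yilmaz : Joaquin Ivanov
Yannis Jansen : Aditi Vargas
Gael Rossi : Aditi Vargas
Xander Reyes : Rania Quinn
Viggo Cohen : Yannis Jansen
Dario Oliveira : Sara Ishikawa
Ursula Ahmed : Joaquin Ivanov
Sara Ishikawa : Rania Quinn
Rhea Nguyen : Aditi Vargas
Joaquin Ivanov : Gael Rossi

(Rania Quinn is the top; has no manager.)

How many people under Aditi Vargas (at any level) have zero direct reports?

The people in Aditi Vargas's organization with no one reporting to them are Beck Abara, Viggo Cohen, Leo Kimura, Rosa Yilmaz, Soren Lopez, Wren Xu. That is 6.

6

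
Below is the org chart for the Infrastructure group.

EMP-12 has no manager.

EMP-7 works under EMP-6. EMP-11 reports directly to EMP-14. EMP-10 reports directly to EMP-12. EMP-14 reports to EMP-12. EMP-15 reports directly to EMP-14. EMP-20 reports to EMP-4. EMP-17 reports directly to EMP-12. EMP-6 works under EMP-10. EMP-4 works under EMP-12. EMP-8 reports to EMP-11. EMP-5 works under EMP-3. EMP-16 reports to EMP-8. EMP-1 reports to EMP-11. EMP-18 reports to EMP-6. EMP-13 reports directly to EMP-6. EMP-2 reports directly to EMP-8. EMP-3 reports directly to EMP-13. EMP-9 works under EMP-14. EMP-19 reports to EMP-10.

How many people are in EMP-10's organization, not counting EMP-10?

EMP-10 directly manages EMP-19, EMP-6. EMP-19 has no reports. Under EMP-6: EMP-13, EMP-3, EMP-5, EMP-7, EMP-18 (5). So EMP-10's organization is 2 direct reports plus everyone under them: 1 + 6 = 7.

7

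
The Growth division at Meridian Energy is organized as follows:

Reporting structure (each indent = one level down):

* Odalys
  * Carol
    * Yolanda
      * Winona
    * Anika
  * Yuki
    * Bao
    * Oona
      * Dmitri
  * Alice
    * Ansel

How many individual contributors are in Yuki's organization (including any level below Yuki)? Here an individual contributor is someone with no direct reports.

2

The people in Yuki's organization with no one reporting to them are Dmitri, Bao. That is 2.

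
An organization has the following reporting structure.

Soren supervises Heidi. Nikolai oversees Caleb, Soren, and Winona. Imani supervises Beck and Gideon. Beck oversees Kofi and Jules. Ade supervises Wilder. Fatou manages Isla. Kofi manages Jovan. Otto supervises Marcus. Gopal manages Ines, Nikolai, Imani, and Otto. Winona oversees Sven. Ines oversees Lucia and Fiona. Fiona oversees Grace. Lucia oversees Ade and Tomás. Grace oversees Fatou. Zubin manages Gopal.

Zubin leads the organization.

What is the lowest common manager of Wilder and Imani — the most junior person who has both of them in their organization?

Gopal

Wilder's chain of managers is Ade, Lucia, Ines, Gopal, Zubin. Imani's chain of managers is Gopal, Zubin. The first manager that appears in both chains is Gopal.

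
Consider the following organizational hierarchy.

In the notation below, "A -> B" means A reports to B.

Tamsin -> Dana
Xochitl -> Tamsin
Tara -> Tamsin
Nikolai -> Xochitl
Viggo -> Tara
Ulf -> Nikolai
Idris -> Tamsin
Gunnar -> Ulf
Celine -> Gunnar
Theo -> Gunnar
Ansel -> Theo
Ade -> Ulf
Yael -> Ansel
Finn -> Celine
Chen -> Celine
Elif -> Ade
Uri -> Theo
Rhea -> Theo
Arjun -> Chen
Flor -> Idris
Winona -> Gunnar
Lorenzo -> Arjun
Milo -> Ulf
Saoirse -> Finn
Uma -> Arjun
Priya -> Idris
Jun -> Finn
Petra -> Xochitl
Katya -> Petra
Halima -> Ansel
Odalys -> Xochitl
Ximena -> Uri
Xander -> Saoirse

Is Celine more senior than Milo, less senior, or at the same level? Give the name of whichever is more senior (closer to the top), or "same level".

Celine is 6 levels below Dana; Milo is 5. Milo is higher.

Milo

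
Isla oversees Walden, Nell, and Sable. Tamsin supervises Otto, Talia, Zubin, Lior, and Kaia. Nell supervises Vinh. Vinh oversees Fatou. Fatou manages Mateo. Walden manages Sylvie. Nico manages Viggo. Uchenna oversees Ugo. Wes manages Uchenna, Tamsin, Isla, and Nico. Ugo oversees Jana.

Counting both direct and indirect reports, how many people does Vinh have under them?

Vinh directly manages Fatou. Under Fatou: Mateo (1). That's 2 in total.

2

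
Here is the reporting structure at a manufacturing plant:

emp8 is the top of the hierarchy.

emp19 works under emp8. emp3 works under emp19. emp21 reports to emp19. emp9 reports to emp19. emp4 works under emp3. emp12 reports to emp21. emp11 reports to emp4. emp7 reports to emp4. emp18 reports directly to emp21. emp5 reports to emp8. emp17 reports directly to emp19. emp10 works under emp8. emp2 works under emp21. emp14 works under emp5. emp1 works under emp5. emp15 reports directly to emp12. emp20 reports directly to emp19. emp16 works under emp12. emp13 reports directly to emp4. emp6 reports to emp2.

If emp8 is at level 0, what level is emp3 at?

Chain from emp3 up to emp8: emp3 → emp19 → emp8. That is 2 steps up, so emp3 is 2 levels below emp8.

2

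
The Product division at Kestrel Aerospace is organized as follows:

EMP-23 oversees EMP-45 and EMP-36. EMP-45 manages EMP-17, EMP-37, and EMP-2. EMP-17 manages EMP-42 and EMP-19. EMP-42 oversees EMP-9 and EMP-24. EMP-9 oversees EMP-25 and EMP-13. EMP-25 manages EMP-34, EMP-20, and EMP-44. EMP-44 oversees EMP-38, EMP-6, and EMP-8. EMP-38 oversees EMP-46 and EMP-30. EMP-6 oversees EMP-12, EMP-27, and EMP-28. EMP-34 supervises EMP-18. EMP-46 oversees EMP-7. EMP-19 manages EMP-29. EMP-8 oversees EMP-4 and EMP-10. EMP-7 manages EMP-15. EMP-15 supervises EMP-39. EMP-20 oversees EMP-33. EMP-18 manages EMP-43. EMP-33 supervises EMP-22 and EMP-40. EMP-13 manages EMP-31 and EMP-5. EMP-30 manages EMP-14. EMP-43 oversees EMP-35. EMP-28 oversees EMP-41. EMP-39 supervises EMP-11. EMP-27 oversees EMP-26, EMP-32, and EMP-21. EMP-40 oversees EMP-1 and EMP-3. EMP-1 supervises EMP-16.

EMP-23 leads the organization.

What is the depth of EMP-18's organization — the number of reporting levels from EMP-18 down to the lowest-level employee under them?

The longest chain under EMP-18 runs EMP-18 → EMP-43 → EMP-35, which is 2 levels below EMP-18.

2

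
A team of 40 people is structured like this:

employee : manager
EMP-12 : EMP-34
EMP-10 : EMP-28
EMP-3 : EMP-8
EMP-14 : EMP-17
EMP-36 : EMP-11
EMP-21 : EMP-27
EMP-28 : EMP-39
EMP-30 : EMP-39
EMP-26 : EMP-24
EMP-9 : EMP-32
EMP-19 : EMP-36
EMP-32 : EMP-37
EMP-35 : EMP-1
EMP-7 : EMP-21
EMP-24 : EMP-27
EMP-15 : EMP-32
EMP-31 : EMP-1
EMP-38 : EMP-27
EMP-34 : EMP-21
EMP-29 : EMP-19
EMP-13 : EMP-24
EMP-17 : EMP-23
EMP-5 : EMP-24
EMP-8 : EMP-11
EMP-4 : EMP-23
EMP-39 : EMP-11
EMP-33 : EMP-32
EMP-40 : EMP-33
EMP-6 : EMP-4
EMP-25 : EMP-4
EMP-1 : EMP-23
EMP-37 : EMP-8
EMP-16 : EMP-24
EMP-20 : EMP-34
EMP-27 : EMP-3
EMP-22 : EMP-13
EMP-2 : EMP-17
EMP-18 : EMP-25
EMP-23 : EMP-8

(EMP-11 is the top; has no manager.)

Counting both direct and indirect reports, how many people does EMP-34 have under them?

EMP-34 directly manages EMP-20, EMP-12. EMP-20 has no reports. EMP-12 has no reports. So EMP-34's organization is 2 direct reports plus everyone under them: 1 + 1 = 2.

2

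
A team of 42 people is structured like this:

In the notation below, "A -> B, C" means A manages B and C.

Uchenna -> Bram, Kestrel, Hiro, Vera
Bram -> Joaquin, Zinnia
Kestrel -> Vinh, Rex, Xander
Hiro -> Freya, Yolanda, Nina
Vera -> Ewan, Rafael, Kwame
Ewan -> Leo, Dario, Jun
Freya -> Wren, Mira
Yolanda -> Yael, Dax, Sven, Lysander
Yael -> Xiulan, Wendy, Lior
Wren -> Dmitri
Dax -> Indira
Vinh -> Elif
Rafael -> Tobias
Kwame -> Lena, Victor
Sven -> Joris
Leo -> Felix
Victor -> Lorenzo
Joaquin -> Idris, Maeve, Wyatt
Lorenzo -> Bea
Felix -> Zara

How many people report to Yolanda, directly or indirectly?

Yolanda directly manages Yael, Dax, Sven, Lysander. Under Yael: Lior, Wendy, Xiulan (3). Under Dax: Indira (1). Under Sven: Joris (1). Lysander has no reports. So Yolanda's organization is 4 direct reports plus everyone under them: 4 + 2 + 2 + 1 = 9.

9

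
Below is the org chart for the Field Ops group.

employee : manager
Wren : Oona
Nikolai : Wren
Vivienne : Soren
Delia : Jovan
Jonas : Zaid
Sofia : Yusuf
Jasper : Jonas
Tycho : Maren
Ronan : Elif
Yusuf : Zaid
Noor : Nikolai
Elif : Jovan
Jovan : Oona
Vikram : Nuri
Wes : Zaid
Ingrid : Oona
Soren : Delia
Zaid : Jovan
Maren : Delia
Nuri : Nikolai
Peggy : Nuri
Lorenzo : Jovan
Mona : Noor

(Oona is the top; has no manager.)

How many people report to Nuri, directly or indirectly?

Nuri directly manages Vikram, Peggy. Vikram has no reports. Peggy has no reports. So Nuri's organization is 2 direct reports plus everyone under them: 1 + 1 = 2.

2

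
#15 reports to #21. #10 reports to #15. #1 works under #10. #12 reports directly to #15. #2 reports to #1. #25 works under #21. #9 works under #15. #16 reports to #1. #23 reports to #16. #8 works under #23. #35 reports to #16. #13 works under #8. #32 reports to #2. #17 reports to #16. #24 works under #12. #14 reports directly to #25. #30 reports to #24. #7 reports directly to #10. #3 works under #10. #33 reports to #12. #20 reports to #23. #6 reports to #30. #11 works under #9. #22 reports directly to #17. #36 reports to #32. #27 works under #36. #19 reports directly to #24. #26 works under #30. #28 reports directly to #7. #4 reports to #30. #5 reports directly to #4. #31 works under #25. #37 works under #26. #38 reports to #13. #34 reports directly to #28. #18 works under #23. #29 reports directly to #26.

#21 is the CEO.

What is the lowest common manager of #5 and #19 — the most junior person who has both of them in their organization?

#5's chain of managers is #4, #30, #24, #12, #15, #21. #19's chain of managers is #24, #12, #15, #21. The first manager that appears in both chains is #24.

#24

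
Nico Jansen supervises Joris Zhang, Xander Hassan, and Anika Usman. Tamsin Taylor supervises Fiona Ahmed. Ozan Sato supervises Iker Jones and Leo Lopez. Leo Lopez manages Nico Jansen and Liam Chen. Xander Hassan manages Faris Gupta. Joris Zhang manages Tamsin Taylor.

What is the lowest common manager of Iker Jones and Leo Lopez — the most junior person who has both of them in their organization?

Ozan Sato

Iker Jones's chain of managers is Ozan Sato. Leo Lopez's chain of managers is Ozan Sato. The first manager that appears in both chains is Ozan Sato.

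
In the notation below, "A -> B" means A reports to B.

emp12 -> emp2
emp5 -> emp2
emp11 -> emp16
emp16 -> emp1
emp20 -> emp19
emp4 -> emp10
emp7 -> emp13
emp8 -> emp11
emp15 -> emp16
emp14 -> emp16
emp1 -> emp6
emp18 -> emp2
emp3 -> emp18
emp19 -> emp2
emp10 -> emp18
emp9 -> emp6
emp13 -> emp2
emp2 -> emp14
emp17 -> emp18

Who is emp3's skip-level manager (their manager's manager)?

emp3 reports to emp18, and emp18 reports to emp2. So emp3's skip-level manager is emp2.

emp2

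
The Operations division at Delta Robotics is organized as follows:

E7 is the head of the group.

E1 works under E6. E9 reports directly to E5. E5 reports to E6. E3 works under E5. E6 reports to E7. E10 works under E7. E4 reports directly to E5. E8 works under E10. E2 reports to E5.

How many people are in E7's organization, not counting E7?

E7 directly manages E6, E10. Under E6: E5, E4, E3, E2, E9, E1 (6). Under E10: E8 (1). So E7's organization is 2 direct reports plus everyone under them: 7 + 2 = 9.

9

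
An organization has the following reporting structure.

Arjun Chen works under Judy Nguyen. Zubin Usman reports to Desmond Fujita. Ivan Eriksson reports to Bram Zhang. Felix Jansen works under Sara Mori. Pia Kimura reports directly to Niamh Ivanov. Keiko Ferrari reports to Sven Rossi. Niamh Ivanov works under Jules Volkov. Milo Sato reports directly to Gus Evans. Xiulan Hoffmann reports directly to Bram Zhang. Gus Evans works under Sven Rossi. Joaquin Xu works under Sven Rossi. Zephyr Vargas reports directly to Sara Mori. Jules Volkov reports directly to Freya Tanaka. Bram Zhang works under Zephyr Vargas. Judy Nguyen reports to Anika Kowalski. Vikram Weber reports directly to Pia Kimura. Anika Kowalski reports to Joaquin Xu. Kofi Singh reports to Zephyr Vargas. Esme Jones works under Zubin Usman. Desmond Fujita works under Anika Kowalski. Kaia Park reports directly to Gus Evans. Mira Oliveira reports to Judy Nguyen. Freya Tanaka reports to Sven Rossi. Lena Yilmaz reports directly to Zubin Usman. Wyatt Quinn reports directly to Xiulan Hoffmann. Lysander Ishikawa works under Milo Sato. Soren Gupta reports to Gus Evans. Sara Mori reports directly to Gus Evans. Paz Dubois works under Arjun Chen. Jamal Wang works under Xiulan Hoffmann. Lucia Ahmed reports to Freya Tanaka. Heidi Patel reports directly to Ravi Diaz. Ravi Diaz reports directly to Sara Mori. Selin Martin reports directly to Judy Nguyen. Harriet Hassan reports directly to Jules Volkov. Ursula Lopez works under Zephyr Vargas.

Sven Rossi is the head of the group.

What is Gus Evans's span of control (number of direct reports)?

Gus Evans directly manages Sara Mori, Soren Gupta, Kaia Park, Milo Sato. That is 4 direct reports.

4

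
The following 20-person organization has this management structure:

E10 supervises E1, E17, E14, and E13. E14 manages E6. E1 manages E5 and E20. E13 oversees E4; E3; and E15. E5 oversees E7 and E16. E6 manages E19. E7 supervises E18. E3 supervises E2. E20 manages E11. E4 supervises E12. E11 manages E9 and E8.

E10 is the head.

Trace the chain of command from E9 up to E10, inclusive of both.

E9 reports to E11. E11 reports to E20. E20 reports to E1. E1 reports to E10. E10 is at the top.

E9 -> E11 -> E20 -> E1 -> E10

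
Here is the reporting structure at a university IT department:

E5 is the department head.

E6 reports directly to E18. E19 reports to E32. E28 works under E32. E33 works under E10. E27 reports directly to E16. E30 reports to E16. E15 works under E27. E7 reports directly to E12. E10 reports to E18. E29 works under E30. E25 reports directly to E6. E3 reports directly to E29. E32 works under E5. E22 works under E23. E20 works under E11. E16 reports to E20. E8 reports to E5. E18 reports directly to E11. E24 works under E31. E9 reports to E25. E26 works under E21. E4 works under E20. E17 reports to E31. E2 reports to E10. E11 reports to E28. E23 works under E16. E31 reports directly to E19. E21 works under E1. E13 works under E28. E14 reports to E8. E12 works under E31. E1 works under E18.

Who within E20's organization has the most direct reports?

E16

Direct-report counts within E20's organization: E20 has 2; E16 has 3; E27 has 1; E23 has 1; E30 has 1; E29 has 1. The largest is 3, held by E16.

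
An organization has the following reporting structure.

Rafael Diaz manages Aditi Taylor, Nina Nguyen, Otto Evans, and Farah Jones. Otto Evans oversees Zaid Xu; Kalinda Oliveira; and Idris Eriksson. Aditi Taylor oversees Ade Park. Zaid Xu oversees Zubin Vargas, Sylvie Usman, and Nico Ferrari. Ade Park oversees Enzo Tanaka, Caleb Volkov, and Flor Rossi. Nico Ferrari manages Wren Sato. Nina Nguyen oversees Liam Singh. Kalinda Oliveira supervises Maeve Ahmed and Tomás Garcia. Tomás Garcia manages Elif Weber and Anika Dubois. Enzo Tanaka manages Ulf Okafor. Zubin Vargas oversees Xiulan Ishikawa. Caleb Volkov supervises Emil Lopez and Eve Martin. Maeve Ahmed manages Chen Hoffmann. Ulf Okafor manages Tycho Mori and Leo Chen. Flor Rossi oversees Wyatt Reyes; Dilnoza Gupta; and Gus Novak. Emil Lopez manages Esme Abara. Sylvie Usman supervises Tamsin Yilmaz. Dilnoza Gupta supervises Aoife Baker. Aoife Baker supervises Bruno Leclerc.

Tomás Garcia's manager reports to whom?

Tomás Garcia reports to Kalinda Oliveira, and Kalinda Oliveira reports to Otto Evans. So Tomás Garcia's skip-level manager is Otto Evans.

Otto Evans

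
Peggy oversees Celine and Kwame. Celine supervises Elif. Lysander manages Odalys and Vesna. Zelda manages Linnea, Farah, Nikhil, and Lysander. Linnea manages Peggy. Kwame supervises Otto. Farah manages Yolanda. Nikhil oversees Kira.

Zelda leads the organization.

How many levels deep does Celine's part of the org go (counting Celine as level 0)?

1

The longest chain under Celine runs Celine → Elif, which is 1 level below Celine.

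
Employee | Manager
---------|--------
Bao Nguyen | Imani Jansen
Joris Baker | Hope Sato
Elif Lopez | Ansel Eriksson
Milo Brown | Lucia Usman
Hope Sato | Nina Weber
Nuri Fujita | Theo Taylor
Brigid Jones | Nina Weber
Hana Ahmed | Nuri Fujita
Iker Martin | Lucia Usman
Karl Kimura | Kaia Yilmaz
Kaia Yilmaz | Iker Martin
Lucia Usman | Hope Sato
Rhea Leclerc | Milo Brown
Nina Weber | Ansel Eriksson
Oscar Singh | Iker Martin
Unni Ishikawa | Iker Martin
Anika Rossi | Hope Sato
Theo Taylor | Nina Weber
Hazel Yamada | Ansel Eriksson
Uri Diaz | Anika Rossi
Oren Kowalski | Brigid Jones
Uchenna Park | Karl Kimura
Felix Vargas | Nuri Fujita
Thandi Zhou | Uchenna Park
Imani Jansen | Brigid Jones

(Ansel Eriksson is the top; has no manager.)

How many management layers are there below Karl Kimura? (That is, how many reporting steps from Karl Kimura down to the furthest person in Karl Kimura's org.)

The longest chain under Karl Kimura runs Karl Kimura → Uchenna Park → Thandi Zhou, which is 2 levels below Karl Kimura.

2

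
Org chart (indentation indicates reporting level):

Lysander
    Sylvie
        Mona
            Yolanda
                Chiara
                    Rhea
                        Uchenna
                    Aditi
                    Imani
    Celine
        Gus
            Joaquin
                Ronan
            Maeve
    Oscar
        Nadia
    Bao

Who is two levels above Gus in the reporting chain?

Lysander

Gus reports to Celine, and Celine reports to Lysander. So Gus's skip-level manager is Lysander.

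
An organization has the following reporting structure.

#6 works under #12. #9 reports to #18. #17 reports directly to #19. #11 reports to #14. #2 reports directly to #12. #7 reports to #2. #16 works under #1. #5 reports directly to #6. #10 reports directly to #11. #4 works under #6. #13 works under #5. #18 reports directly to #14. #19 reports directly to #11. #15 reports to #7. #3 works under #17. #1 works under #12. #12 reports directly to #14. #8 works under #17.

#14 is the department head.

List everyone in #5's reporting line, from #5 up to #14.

#5 reports to #6. #6 reports to #12. #12 reports to #14. #14 is at the top.

#5 -> #6 -> #12 -> #14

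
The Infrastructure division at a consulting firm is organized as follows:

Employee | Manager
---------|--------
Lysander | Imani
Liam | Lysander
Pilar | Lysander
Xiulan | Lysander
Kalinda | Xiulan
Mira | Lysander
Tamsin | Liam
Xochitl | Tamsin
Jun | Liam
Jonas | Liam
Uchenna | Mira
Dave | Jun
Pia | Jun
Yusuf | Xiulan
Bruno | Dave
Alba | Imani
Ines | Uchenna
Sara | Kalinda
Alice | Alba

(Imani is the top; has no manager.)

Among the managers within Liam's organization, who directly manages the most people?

Liam

Direct-report counts within Liam's organization: Liam has 3; Jun has 2; Dave has 1; Tamsin has 1. The largest is 3, held by Liam.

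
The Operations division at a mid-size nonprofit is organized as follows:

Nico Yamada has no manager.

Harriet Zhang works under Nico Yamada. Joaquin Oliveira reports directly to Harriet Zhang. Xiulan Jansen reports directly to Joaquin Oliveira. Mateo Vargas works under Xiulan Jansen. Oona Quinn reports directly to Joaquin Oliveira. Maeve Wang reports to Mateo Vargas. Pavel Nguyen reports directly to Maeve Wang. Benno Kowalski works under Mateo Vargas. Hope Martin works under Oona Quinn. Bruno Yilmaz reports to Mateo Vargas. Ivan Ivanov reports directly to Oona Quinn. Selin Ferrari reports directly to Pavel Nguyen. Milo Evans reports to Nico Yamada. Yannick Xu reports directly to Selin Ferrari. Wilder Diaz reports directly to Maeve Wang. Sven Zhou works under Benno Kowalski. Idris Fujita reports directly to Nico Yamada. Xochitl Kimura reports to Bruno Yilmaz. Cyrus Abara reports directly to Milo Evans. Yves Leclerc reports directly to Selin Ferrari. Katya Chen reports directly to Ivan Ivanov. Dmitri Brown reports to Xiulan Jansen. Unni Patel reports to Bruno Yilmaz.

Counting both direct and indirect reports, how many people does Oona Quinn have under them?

3

Oona Quinn directly manages Hope Martin, Ivan Ivanov. Hope Martin has no reports. Under Ivan Ivanov: Katya Chen (1). So Oona Quinn's organization is 2 direct reports plus everyone under them: 1 + 2 = 3.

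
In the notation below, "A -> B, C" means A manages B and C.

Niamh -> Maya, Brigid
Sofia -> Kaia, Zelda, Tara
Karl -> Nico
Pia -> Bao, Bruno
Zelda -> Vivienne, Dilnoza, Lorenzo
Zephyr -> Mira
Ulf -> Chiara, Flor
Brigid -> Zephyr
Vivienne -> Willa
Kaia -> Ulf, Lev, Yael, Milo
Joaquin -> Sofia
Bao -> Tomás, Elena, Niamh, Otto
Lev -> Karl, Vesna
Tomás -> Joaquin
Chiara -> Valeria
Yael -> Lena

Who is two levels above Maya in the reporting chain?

Bao

Maya reports to Niamh, and Niamh reports to Bao. So Maya's skip-level manager is Bao.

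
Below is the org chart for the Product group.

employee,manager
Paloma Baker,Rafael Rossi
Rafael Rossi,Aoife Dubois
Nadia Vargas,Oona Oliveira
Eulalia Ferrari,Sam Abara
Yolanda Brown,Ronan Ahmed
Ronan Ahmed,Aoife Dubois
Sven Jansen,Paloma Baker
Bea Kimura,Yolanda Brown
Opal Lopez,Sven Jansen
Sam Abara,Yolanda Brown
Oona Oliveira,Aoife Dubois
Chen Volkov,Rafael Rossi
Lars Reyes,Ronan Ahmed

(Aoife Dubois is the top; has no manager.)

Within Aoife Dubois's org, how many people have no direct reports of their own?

The people in Aoife Dubois's organization with no one reporting to them are Nadia Vargas, Lars Reyes, Eulalia Ferrari, Bea Kimura, Opal Lopez, Chen Volkov. That is 6.

6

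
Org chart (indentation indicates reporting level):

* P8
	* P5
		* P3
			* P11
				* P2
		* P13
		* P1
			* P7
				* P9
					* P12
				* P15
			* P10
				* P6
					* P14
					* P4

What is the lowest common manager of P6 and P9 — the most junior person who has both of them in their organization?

P1

P6's chain of managers is P10, P1, P5, P8. P9's chain of managers is P7, P1, P5, P8. The first manager that appears in both chains is P1.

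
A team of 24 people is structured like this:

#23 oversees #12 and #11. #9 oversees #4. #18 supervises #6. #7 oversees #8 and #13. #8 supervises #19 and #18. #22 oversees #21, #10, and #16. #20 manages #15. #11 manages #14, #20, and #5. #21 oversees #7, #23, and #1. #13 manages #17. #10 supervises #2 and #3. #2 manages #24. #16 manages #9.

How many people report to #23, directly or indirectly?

6

#23 directly manages #12, #11. #12 has no reports. Under #11: #14, #20, #15, #5 (4). So #23's organization is 2 direct reports plus everyone under them: 1 + 5 = 6.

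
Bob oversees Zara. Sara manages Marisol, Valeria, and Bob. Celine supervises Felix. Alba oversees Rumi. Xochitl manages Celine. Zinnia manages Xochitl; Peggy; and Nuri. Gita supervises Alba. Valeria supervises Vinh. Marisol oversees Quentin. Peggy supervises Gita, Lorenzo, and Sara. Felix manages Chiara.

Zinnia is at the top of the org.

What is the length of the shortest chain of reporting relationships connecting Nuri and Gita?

3

Nuri is 1 level below Zinnia, and Gita is 2 levels below Zinnia (their lowest common manager). The shortest path runs up from Nuri to Zinnia and back down to Gita: 1 + 2 = 3 links.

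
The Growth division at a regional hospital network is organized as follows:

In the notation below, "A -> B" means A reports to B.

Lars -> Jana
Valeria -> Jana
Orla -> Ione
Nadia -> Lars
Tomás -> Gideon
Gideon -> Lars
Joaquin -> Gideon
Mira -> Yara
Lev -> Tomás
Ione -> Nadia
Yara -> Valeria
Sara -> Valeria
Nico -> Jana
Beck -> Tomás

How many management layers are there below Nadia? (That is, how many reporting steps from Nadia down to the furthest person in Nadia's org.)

2

The longest chain under Nadia runs Nadia → Ione → Orla, which is 2 levels below Nadia.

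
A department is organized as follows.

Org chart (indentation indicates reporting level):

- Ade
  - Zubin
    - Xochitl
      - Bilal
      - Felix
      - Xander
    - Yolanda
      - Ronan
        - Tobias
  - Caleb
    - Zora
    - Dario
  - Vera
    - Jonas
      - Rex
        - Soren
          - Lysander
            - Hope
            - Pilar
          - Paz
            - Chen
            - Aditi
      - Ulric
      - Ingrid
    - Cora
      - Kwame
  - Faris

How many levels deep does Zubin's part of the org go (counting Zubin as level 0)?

3

The longest chain under Zubin runs Zubin → Yolanda → Ronan → Tobias, which is 3 levels below Zubin.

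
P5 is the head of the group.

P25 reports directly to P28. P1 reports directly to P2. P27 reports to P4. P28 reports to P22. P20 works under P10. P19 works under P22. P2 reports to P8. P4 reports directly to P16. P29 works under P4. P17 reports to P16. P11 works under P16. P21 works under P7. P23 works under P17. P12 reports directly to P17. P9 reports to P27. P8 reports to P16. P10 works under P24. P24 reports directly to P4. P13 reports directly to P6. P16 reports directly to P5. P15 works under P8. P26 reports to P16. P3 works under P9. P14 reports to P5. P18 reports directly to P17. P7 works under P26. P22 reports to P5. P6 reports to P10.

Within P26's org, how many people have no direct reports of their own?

The only person in P26's organization with no one reporting to them is P21. That is 1.

1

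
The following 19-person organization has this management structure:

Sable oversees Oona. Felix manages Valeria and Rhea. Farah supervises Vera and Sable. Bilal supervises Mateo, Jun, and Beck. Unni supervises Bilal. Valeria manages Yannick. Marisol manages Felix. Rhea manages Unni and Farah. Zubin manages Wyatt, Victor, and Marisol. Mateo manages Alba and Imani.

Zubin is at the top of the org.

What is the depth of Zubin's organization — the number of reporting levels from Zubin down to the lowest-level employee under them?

7

The longest chain under Zubin runs Zubin → Marisol → Felix → Rhea → Unni → Bilal → Mateo → Imani, which is 7 levels below Zubin.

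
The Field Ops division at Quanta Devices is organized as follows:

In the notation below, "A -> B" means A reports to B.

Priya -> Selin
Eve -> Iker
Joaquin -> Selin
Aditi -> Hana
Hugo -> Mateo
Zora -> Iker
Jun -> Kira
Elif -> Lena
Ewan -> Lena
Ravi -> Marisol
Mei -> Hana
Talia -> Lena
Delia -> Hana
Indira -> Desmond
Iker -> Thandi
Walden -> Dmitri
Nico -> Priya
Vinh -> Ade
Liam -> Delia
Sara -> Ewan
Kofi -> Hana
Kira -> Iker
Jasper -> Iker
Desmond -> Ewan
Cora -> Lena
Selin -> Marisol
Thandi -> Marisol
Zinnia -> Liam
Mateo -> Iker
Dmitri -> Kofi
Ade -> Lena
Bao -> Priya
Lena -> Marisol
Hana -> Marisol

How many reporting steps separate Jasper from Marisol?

3

Chain from Jasper up to Marisol: Jasper → Iker → Thandi → Marisol. That is 3 steps up, so Jasper is 3 levels below Marisol.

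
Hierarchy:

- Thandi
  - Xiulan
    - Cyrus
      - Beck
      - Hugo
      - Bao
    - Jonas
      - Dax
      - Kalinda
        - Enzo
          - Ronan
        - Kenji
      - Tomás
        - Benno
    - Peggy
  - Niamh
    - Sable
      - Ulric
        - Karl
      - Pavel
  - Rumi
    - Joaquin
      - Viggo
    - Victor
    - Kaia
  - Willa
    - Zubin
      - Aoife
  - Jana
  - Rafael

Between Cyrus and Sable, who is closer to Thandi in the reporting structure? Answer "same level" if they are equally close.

Both Cyrus and Sable are 2 levels below Thandi.

same level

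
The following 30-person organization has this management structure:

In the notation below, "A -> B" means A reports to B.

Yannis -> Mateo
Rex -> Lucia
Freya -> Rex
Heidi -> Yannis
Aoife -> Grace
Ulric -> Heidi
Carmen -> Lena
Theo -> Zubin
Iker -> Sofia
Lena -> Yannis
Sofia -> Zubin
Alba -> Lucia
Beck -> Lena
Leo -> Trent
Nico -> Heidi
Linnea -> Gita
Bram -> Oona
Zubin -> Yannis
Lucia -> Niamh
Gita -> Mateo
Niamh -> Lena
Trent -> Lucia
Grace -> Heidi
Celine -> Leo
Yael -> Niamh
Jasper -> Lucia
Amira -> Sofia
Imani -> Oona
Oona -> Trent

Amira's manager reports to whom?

Amira reports to Sofia, and Sofia reports to Zubin. So Amira's skip-level manager is Zubin.

Zubin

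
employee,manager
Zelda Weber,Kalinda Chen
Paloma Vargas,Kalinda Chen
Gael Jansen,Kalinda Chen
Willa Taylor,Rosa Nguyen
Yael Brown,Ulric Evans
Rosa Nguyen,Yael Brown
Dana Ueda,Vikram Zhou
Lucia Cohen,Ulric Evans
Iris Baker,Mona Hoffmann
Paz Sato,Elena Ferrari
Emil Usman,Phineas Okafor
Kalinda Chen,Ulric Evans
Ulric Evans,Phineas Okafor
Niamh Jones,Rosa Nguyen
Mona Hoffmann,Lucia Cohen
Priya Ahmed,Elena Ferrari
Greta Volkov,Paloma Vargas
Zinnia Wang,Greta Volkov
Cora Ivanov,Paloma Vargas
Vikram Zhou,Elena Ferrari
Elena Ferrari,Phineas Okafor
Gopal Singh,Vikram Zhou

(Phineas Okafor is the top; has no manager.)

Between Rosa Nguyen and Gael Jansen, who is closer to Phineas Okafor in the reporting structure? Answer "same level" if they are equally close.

Both Rosa Nguyen and Gael Jansen are 3 levels below Phineas Okafor.

same level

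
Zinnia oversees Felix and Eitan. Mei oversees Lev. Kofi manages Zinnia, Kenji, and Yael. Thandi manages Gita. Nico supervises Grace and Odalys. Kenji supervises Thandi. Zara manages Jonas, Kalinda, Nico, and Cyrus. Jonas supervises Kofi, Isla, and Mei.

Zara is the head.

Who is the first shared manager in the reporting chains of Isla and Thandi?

Isla's chain of managers is Jonas, Zara. Thandi's chain of managers is Kenji, Kofi, Jonas, Zara. The first manager that appears in both chains is Jonas.

Jonas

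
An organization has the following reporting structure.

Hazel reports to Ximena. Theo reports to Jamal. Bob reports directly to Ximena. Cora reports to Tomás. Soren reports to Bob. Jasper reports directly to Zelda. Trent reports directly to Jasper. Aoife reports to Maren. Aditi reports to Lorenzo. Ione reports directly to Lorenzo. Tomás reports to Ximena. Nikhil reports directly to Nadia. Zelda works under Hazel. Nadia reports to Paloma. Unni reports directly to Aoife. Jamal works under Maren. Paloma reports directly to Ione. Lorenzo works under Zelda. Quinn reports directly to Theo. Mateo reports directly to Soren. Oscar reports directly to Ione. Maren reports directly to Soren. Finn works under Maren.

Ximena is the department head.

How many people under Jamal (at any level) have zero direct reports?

The only person in Jamal's organization with no one reporting to them is Quinn. That is 1.

1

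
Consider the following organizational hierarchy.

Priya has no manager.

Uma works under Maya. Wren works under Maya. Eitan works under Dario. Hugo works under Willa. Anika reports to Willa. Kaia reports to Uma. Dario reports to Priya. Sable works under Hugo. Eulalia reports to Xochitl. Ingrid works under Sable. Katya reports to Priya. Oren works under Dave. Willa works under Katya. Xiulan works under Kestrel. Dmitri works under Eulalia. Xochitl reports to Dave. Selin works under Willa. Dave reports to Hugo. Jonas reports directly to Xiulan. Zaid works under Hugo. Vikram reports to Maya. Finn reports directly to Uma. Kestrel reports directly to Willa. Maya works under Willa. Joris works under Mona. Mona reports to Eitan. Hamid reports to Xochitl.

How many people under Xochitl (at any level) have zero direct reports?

The people in Xochitl's organization with no one reporting to them are Hamid, Dmitri. That is 2.

2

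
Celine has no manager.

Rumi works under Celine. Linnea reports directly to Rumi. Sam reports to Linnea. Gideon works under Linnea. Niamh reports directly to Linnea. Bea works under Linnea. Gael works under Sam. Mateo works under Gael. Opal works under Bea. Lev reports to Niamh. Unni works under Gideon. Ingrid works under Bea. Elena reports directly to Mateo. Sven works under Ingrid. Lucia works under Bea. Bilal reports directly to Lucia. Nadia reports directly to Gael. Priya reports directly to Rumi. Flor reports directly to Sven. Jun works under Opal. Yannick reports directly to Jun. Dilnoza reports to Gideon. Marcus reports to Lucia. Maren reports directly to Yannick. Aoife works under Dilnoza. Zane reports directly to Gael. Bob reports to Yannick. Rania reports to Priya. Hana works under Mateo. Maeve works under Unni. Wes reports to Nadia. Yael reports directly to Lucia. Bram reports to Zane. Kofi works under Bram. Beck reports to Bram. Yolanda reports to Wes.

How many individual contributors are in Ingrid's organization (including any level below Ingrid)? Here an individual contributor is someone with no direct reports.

1

The only person in Ingrid's organization with no one reporting to them is Flor. That is 1.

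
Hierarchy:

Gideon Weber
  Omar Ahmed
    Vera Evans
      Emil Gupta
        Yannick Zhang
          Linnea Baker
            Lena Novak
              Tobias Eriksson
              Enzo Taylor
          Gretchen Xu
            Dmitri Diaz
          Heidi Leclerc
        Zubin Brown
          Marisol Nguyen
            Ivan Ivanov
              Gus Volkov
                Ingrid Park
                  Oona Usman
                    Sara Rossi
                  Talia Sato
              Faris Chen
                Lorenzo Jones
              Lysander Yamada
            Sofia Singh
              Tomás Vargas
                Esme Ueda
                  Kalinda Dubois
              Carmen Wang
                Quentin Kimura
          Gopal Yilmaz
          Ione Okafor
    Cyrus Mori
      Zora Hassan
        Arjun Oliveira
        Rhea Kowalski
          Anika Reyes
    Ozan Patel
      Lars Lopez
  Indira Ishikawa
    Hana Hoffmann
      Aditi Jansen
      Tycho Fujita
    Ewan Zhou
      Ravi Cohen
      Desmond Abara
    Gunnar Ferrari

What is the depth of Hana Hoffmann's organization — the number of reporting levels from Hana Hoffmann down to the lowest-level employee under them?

1

The longest chain under Hana Hoffmann runs Hana Hoffmann → Tycho Fujita, which is 1 level below Hana Hoffmann.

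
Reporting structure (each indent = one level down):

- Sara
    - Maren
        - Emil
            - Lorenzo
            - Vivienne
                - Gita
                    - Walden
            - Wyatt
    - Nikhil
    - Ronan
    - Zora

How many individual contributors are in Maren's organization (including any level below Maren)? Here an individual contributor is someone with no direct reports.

3

The people in Maren's organization with no one reporting to them are Wyatt, Walden, Lorenzo. That is 3.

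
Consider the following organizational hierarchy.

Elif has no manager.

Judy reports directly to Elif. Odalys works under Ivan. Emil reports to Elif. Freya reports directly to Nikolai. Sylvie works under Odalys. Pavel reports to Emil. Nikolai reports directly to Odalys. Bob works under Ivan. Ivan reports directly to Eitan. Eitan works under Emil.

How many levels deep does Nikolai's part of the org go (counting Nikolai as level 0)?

1

The longest chain under Nikolai runs Nikolai → Freya, which is 1 level below Nikolai.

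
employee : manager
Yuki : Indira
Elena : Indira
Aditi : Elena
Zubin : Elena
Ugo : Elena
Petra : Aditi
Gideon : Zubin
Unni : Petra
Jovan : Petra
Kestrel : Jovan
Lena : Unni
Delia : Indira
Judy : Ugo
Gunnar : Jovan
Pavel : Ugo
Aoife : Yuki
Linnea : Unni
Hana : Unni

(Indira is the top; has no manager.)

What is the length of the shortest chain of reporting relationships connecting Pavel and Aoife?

5

Pavel is 3 levels below Indira, and Aoife is 2 levels below Indira (their lowest common manager). The shortest path runs up from Pavel to Indira and back down to Aoife: 3 + 2 = 5 links.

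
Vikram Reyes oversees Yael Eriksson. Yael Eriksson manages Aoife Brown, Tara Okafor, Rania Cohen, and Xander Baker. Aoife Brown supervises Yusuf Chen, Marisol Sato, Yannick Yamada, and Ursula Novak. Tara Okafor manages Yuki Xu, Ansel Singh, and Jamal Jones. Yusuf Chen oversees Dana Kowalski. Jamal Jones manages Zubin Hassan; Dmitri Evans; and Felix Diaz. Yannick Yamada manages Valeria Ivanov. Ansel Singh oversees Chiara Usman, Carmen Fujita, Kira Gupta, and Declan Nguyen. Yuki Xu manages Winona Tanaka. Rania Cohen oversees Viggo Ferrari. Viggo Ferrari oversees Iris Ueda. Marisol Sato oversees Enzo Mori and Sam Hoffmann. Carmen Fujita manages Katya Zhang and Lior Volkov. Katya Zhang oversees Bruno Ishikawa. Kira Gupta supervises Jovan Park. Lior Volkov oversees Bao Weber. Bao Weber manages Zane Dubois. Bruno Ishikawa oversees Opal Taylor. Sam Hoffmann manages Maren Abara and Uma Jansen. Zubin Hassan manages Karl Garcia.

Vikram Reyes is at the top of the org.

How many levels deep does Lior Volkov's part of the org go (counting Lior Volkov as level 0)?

The longest chain under Lior Volkov runs Lior Volkov → Bao Weber → Zane Dubois, which is 2 levels below Lior Volkov.

2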